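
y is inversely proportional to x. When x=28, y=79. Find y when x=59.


Inverse proportion: x × y = constant
k = 28 × 79 = 2212
y₂ = k / 59 = 2212 / 59
= 37.49

37.49


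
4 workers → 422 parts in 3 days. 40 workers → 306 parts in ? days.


Days ∝ work / workers, so d₂ = d₁ × (m₁/m₂) × (w₂/w₁)
Workers factor (inverse): 4/40 = 0.1000
Work factor (direct): 306/422 ≈ 0.7251
d₂ = 3 × 4/40 × 306/422 = (3 × 4 × 306) / (40 × 422) = 3672/16880
≈ 0.22 days

0.22 days


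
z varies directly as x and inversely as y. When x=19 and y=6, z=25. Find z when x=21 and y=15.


z = k·x/y
Solve for k using the known point: k = z·y/x = 25×6/19 = 150/19 ≈ 7.8947
Now evaluate at x=21, y=15:
z = k × 21 / 15 = (150 × 21) / (19 × 15) = 3150/285
≈ 11.0526

11.0526


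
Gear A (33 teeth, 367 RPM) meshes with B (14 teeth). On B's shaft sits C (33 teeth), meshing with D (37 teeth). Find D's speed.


Stage 1: RPM_B = RPM_A × t_A/t_B = 367 × 33/14 = 12111/14 ≈ 865.07
B and C share a shaft → RPM_C = RPM_B
Stage 2: RPM_D = RPM_C × t_C/t_D = RPM_A × (t_A×t_C)/(t_B×t_D)
Overall ratio = (33×33)/(14×37) = 1089/518
RPM_D = 367 × 1089/518 = 399663/518
≈ 771.55 RPM

771.55 RPM


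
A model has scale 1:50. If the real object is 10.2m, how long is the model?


Model size = real / scale
= 10.2 / 50
= 0.2040 m

0.2040 m


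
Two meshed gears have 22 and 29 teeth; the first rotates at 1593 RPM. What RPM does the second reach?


Gear ratio = 22:29 = 22:29
RPM_B = RPM_A × (teeth_A / teeth_B)
= 1593 × (22/29)
= 1208.5 RPM

1208.5 RPM


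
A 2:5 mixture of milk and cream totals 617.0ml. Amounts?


Total parts = 2 + 5 = 7
milk: 617.0 × 2/7 = 176.3ml
cream: 617.0 × 5/7 = 440.7ml
= 176.3ml and 440.7ml

176.3ml and 440.7ml


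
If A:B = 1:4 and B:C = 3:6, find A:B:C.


Match B: multiply A:B by 3 → 3:12
Multiply B:C by 4 → 12:24
Combined: 3:12:24
GCD = 3
= 1:4:8

1:4:8


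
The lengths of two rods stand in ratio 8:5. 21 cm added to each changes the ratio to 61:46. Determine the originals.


Let A = 8k, B = 5k.
(8k + 21) / (5k + 21) = 61/46
Cross-multiply: 46(8k + 21) = 61(5k + 21)
368k + 966 = 305k + 1281
368k - 305k = 1281 - 966
63k = 315
k = 315/63 = 5
A = 8×5 = 40, B = 5×5 = 25
= A = 40, B = 25

A = 40, B = 25


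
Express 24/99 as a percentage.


Percentage = (part / whole) × 100
= (24 / 99) × 100
≈ 24.24%

24.24%


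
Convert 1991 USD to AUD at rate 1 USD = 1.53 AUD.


Amount × rate = 1991 × 1.53
= 3046.23 AUD

3046.23 AUD


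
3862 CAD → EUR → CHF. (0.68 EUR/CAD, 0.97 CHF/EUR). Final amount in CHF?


Step 1: 3862 CAD × 0.68 = 2626.16 EUR
Step 2: 2626.16 EUR × 0.97 = 2547.38 CHF
Implied rate CAD→CHF = 0.68 × 0.97 = 0.6596
= 2547.38 CHF

2547.38 CHF


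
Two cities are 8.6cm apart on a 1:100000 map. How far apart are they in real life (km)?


Real distance = map distance × scale
= 8.6cm × 100000
= 860000 cm = 8600.0 m
= 8.600 km

8.600 km


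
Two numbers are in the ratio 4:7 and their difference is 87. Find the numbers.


Let A = 4k, B = 7k.
7k - 4k = 87
3k = 87 → k = 87/3 = 29
A = 4×29 = 116, B = 7×29 = 203
= A = 116, B = 203

A = 116, B = 203


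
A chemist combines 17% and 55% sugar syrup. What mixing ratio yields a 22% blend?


Let x parts of 17% mix with y parts of 55%.
17x + 55y = 22(x + y)
17x + 55y = 22x + 22y
x(17 - 22) = y(22 - 55)
x/y = (55 - 22)/(22 - 17) = 33/5
Simplify: 33:5
= 33:5

33:5


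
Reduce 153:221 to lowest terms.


GCD(153, 221) = 17
153/17 : 221/17
= 9:13

9:13


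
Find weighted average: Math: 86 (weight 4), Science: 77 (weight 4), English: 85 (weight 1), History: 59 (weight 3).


Numerator = 86×4 + 77×4 + 85×1 + 59×3
= 344 + 308 + 85 + 177
= 914
Total weight = 12
Weighted avg = 914/12
= 76.17

76.17


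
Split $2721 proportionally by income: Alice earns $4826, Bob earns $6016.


Total income = 4826 + 6016 = $10842
Alice: $2721 × 4826/10842 = $1211.17
Bob: $2721 × 6016/10842 = $1509.83
= Alice: $1211.17, Bob: $1509.83

Alice: $1211.17, Bob: $1509.83


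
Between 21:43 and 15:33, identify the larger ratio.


21/43 = 0.4884
15/33 = 0.4545
0.4884 > 0.4545, so 21:43 is greater
= 21:43

21:43


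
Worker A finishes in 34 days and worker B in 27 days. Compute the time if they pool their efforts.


Rate of A = 1/34 per day
Rate of B = 1/27 per day
Combined rate = 1/34 + 1/27 = 61/918 ≈ 0.0664 per day
Days = 1 / combined rate = 918/61
≈ 15.05 days

15.05 days


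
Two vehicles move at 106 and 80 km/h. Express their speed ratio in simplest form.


Ratio = 106:80
GCD = 2
Simplified = 53:40
Time ratio (same distance) = 40:53
Speed ratio = 53:40

53:40


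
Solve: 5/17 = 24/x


Cross multiply: 5 × x = 17 × 24
5x = 408
x = 408 / 5
= 81.60

81.60


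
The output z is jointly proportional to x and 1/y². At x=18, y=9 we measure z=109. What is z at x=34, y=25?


z = k·x/y²
Solve for k using the known point: k = z·y²/x = 109×81/18 = 8829/18 = 490.5000
Now evaluate at x=34, y=25:
z = k × 34 / 625 = (8829 × 34) / (18 × 625) = 300186/11250
= 26.6832

26.6832


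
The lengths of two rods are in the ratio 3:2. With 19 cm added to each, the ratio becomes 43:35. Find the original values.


Let A = 3k, B = 2k.
(3k + 19) / (2k + 19) = 43/35
Cross-multiply: 35(3k + 19) = 43(2k + 19)
105k + 665 = 86k + 817
105k - 86k = 817 - 665
19k = 152
k = 152/19 = 8
A = 3×8 = 24, B = 2×8 = 16
= A = 24, B = 16

A = 24, B = 16


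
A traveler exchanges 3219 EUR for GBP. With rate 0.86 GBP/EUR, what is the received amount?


Amount × rate = 3219 × 0.86
= 2768.34 GBP

2768.34 GBP


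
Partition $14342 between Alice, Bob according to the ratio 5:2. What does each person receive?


Total parts = 5 + 2 = 7
Alice: 14342 × 5/7 = 10244.29
Bob: 14342 × 2/7 = 4097.71
= Alice: $10244.29, Bob: $4097.71

Alice: $10244.29, Bob: $4097.71


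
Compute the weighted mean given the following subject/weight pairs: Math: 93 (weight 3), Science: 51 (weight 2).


Numerator = 93×3 + 51×2
= 279 + 102
= 381
Total weight = 5
Weighted avg = 381/5
= 76.20

76.20


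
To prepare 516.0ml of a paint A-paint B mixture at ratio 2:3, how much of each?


Total parts = 2 + 3 = 5
paint A: 516.0 × 2/5 = 206.4ml
paint B: 516.0 × 3/5 = 309.6ml
= 206.4ml and 309.6ml

206.4ml and 309.6ml


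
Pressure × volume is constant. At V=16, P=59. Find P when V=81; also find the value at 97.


Inverse proportion: x × y = constant
k = 16 × 59 = 944
At x=81: k/81 = 11.65
At x=97: k/97 = 9.73
= 11.65 and 9.73

11.65 and 9.73


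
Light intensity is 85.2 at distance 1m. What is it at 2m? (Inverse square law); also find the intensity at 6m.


I₁d₁² = I₂d₂²
I at 2m = 85.2 × (1/2)² = 85.2 × 1/4 = 85.2/4 = 21.3000
I at 6m = 85.2 × (1/6)² = 85.2 × 1/36 = 85.2/36 ≈ 2.3667
= 21.3000 and 2.3667

21.3000 and 2.3667


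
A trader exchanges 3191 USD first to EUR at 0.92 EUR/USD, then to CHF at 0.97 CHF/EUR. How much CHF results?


Step 1: 3191 USD × 0.92 = 2935.72 EUR
Step 2: 2935.72 EUR × 0.97 = 2847.65 CHF
Implied rate USD→CHF = 0.92 × 0.97 = 0.8924
= 2847.65 CHF

2847.65 CHF


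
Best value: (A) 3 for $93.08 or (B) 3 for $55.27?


Deal A: $93.08/3 = $31.0267/unit
Deal B: $55.27/3 = $18.4233/unit
B is cheaper per unit
= Deal B

Deal B


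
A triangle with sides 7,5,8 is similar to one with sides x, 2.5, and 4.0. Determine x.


Scale factor = 2.5/5 = 0.5
Missing side = 7 × 0.5
= 3.5

3.5


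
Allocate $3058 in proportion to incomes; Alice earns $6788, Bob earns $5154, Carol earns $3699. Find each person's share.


Total income = 6788 + 5154 + 3699 = $15641
Alice: $3058 × 6788/15641 = $1327.13
Bob: $3058 × 5154/15641 = $1007.67
Carol: $3058 × 3699/15641 = $723.20
= Alice: $1327.13, Bob: $1007.67, Carol: $723.20

Alice: $1327.13, Bob: $1007.67, Carol: $723.20


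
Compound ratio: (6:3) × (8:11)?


Compound ratio = (6×8) : (3×11)
= 48:33
GCD = 3
= 16:11

16:11


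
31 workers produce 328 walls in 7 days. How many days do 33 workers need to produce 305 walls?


Days ∝ work / workers, so d₂ = d₁ × (m₁/m₂) × (w₂/w₁)
Workers factor (inverse): 31/33 ≈ 0.9394
Work factor (direct): 305/328 ≈ 0.9299
d₂ = 7 × 31/33 × 305/328 = (7 × 31 × 305) / (33 × 328) = 66185/10824
≈ 6.11 days

6.11 days


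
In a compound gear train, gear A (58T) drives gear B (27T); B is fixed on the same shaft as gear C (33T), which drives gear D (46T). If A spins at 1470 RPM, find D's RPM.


Stage 1: RPM_B = RPM_A × t_A/t_B = 1470 × 58/27 = 85260/27 ≈ 3157.78
B and C share a shaft → RPM_C = RPM_B
Stage 2: RPM_D = RPM_C × t_C/t_D = RPM_A × (t_A×t_C)/(t_B×t_D)
Overall ratio = (58×33)/(27×46) = 1914/1242
RPM_D = 1470 × 1914/1242 = 2813580/1242
≈ 2265.36 RPM

2265.36 RPM


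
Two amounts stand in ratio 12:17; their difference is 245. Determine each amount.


Let A = 12k, B = 17k.
17k - 12k = 245
5k = 245 → k = 245/5 = 49
A = 12×49 = 588, B = 17×49 = 833
= A = 588, B = 833

A = 588, B = 833


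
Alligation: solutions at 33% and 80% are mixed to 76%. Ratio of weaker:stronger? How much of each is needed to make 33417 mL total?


Let x parts of 33% mix with y parts of 80%.
33x + 80y = 76(x + y)
33x + 80y = 76x + 76y
x(33 - 76) = y(76 - 80)
x/y = (80 - 76)/(76 - 33) = 4/43
Simplify: 4:43
Total parts = 47; one part = 33417/47 = 711.00 mL
33% solution: 4×711.00 = 2844.00 mL
80% solution: 43×711.00 = 30573.00 mL
= ratio 4:43; 2844.00 mL and 30573.00 mL

ratio 4:43; 2844.00 mL and 30573.00 mL


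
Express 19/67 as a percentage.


Percentage = (part / whole) × 100
= (19 / 67) × 100
≈ 28.36%

28.36%


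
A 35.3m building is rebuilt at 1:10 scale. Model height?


Model size = real / scale
= 35.3 / 10
= 3.5300 m

3.5300 m


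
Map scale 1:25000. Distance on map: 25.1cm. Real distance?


Real distance = map distance × scale
= 25.1cm × 25000
= 627500 cm = 6275.0 m
= 6.275 km

6.275 km


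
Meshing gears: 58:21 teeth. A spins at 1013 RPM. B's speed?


Gear ratio = 58:21 = 58:21
RPM_B = RPM_A × (teeth_A / teeth_B)
= 1013 × (58/21)
= 2797.8 RPM

2797.8 RPM


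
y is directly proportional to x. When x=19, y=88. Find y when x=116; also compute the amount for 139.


Direct proportion: y/x = constant
k = 88/19 ≈ 4.6316
y at x=116: k × 116 = 88 × 116 / 19 = 10208/19 ≈ 537.26
y at x=139: k × 139 = 88 × 139 / 19 = 12232/19 ≈ 643.79
= 537.26 and 643.79

537.26 and 643.79


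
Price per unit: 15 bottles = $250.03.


Unit rate = total / quantity
= 250.03 / 15
= $16.67 per unit

$16.67 per unit


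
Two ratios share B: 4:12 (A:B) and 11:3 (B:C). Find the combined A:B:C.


Match B: multiply A:B by 11 → 44:132
Multiply B:C by 12 → 132:36
Combined: 44:132:36
GCD = 4
= 11:33:9

11:33:9


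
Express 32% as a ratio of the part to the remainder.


32% means 32 parts out of 100; remainder = 68
Part : remainder = 32:68
GCD = 4
= 8:17

8:17


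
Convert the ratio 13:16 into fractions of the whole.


Total parts = 13 + 16 = 29
First part: 13/29 = 13/29
Second part: 16/29 = 16/29
= 13/29 and 16/29

13/29 and 16/29


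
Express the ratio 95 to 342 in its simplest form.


GCD(95, 342) = 19
95/19 : 342/19
= 5:18

5:18


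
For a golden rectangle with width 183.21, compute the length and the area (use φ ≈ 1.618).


φ = (1 + √5) / 2 ≈ 1.618
Length = width × φ = 183.21 × 1.618 = 296.43378
≈ 296.43
Area = width × length = 183.21 × 296.43378 = 54309.6328338 ≈ 54309.63
= Length: 296.43, Area: 54309.63

Length: 296.43, Area: 54309.63


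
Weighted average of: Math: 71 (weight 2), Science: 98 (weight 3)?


Numerator = 71×2 + 98×3
= 142 + 294
= 436
Total weight = 5
Weighted avg = 436/5
= 87.20

87.20


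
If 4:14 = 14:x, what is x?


Cross multiply: 4 × x = 14 × 14
4x = 196
x = 196 / 4
= 49.00

49.00


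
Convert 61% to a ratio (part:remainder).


61% means 61 parts out of 100; remainder = 39
Part : remainder = 61:39
GCD = 1
= 61:39

61:39


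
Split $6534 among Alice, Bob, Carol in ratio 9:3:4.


Total parts = 9 + 3 + 4 = 16
Alice: 6534 × 9/16 = 3675.38
Bob: 6534 × 3/16 = 1225.13
Carol: 6534 × 4/16 = 1633.50
= Alice: $3675.38, Bob: $1225.13, Carol: $1633.50

Alice: $3675.38, Bob: $1225.13, Carol: $1633.50


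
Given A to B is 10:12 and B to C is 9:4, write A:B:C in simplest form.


Match B: multiply A:B by 9 → 90:108
Multiply B:C by 12 → 108:48
Combined: 90:108:48
GCD = 6
= 15:18:8

15:18:8


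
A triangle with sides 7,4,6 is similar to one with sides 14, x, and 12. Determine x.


Scale factor = 14/7 = 2
Missing side = 4 × 2
= 8.0

8.0


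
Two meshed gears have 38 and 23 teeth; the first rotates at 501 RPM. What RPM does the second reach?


Gear ratio = 38:23 = 38:23
RPM_B = RPM_A × (teeth_A / teeth_B)
= 501 × (38/23)
= 827.7 RPM

827.7 RPM


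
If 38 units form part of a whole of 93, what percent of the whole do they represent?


Percentage = (part / whole) × 100
= (38 / 93) × 100
≈ 40.86%

40.86%


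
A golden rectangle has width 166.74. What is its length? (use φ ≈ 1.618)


φ = (1 + √5) / 2 ≈ 1.618
Length = width × φ = 166.74 × 1.618 = 269.78532
≈ 269.79

269.79


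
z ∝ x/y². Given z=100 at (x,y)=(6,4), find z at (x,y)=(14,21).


z = k·x/y²
Solve for k using the known point: k = z·y²/x = 100×16/6 = 1600/6 ≈ 266.6667
Now evaluate at x=14, y=21:
z = k × 14 / 441 = (1600 × 14) / (6 × 441) = 22400/2646
≈ 8.4656

8.4656


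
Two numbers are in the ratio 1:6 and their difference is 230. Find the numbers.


Let A = 1k, B = 6k.
6k - 1k = 230
5k = 230 → k = 230/5 = 46
A = 1×46 = 46, B = 6×46 = 276
= A = 46, B = 276

A = 46, B = 276


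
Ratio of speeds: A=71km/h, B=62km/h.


Ratio = 71:62
GCD = 1
Simplified = 71:62
Time ratio (same distance) = 62:71
Speed ratio = 71:62

71:62


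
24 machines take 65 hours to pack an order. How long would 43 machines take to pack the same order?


Inverse proportion: x × y = constant
k = 24 × 65 = 1560
y₂ = k / 43 = 1560 / 43
= 36.28

36.28


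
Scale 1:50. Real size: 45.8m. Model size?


Model size = real / scale
= 45.8 / 50
= 0.9160 m

0.9160 m


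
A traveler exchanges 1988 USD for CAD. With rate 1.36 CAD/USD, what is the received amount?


Amount × rate = 1988 × 1.36
= 2703.68 CAD

2703.68 CAD


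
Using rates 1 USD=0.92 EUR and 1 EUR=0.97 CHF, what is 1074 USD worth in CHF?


Step 1: 1074 USD × 0.92 = 988.08 EUR
Step 2: 988.08 EUR × 0.97 = 958.44 CHF
Implied rate USD→CHF = 0.92 × 0.97 = 0.8924
= 958.44 CHF

958.44 CHF


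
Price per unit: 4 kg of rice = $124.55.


Unit rate = total / quantity
= 124.55 / 4
= $31.14 per unit

$31.14 per unit


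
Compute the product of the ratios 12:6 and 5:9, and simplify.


Compound ratio = (12×5) : (6×9)
= 60:54
GCD = 6
= 10:9

10:9


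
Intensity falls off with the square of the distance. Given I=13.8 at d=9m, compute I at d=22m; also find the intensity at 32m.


I₁d₁² = I₂d₂²
I at 22m = 13.8 × (9/22)² = 13.8 × 81/484 = 1117.8/484 ≈ 2.3095
I at 32m = 13.8 × (9/32)² = 13.8 × 81/1024 = 1117.8/1024 ≈ 1.0916
= 2.3095 and 1.0916

2.3095 and 1.0916


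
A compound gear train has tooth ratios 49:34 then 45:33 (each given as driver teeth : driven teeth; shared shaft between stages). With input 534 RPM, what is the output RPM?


Stage 1: RPM_B = RPM_A × t_A/t_B = 534 × 49/34 = 26166/34 ≈ 769.59
B and C share a shaft → RPM_C = RPM_B
Stage 2: RPM_D = RPM_C × t_C/t_D = RPM_A × (t_A×t_C)/(t_B×t_D)
Overall ratio = (49×45)/(34×33) = 2205/1122
RPM_D = 534 × 2205/1122 = 1177470/1122
≈ 1049.44 RPM

1049.44 RPM


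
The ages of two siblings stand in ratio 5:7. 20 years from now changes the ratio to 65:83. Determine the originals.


Let A = 5k, B = 7k.
(5k + 20) / (7k + 20) = 65/83
Cross-multiply: 83(5k + 20) = 65(7k + 20)
415k + 1660 = 455k + 1300
415k - 455k = 1300 - 1660
-40k = -360
k = -360/-40 = 9
A = 5×9 = 45, B = 7×9 = 63
= A = 45, B = 63

A = 45, B = 63


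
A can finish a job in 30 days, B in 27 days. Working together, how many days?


Rate of A = 1/30 per day
Rate of B = 1/27 per day
Combined rate = 1/30 + 1/27 = 57/810 ≈ 0.0704 per day
Days = 1 / combined rate = 810/57
≈ 14.21 days

14.21 days


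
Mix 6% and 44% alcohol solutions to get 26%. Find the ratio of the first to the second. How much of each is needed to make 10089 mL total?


Let x parts of 6% mix with y parts of 44%.
6x + 44y = 26(x + y)
6x + 44y = 26x + 26y
x(6 - 26) = y(26 - 44)
x/y = (44 - 26)/(26 - 6) = 18/20
Simplify: 9:10
Total parts = 19; one part = 10089/19 = 531.00 mL
6% solution: 9×531.00 = 4779.00 mL
44% solution: 10×531.00 = 5310.00 mL
= ratio 9:10; 4779.00 mL and 5310.00 mL

ratio 9:10; 4779.00 mL and 5310.00 mL


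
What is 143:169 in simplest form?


GCD(143, 169) = 13
143/13 : 169/13
= 11:13

11:13


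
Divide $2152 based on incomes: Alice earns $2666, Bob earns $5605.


Total income = 2666 + 5605 = $8271
Alice: $2152 × 2666/8271 = $693.66
Bob: $2152 × 5605/8271 = $1458.34
= Alice: $693.66, Bob: $1458.34

Alice: $693.66, Bob: $1458.34


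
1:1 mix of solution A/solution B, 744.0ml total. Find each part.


Total parts = 1 + 1 = 2
solution A: 744.0 × 1/2 = 372.0ml
solution B: 744.0 × 1/2 = 372.0ml
= 372.0ml and 372.0ml

372.0ml and 372.0ml


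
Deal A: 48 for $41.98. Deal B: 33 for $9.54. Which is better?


Deal A: $41.98/48 = $0.8746/unit
Deal B: $9.54/33 = $0.2891/unit
B is cheaper per unit
= Deal B

Deal B


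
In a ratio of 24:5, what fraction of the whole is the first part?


Total parts = 24 + 5 = 29
First part: 24/29 = 24/29
= 24/29

24/29


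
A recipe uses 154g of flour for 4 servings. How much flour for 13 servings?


Direct proportion: y/x = constant
k = 154/4 = 38.5000
y₂ = k × 13 = 154 × 13 / 4 = 2002/4
= 500.50

500.50


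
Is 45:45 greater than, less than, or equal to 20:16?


45/45 = 1.0000
20/16 = 1.2500
1.0000 < 1.2500, so 45:45 is less
= less than

less than


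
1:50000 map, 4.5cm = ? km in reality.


Real distance = map distance × scale
= 4.5cm × 50000
= 225000 cm = 2250.0 m
= 2.250 km

2.250 km


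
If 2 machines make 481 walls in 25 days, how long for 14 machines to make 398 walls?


Days ∝ work / workers, so d₂ = d₁ × (m₁/m₂) × (w₂/w₁)
Workers factor (inverse): 2/14 ≈ 0.1429
Work factor (direct): 398/481 ≈ 0.8274
d₂ = 25 × 2/14 × 398/481 = (25 × 2 × 398) / (14 × 481) = 19900/6734
≈ 2.96 days

2.96 days


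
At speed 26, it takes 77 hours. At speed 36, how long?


Inverse proportion: x × y = constant
k = 26 × 77 = 2002
y₂ = k / 36 = 2002 / 36
= 55.61

55.61


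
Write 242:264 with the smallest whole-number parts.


GCD(242, 264) = 22
242/22 : 264/22
= 11:12

11:12


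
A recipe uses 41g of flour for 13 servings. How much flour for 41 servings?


Direct proportion: y/x = constant
k = 41/13 ≈ 3.1538
y₂ = k × 41 = 41 × 41 / 13 = 1681/13
≈ 129.31

129.31


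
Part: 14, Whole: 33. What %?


Percentage = (part / whole) × 100
= (14 / 33) × 100
≈ 42.42%

42.42%


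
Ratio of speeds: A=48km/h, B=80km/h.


Ratio = 48:80
GCD = 16
Simplified = 3:5
Time ratio (same distance) = 5:3
Speed ratio = 3:5

3:5


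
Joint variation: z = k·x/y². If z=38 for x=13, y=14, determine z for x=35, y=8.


z = k·x/y²
Solve for k using the known point: k = z·y²/x = 38×196/13 = 7448/13 ≈ 572.9231
Now evaluate at x=35, y=8:
z = k × 35 / 64 = (7448 × 35) / (13 × 64) = 260680/832
≈ 313.3173

313.3173


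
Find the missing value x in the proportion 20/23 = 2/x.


Cross multiply: 20 × x = 23 × 2
20x = 46
x = 46 / 20
= 2.30

2.30


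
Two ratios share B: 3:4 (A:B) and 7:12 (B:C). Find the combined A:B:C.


Match B: multiply A:B by 7 → 21:28
Multiply B:C by 4 → 28:48
Combined: 21:28:48
GCD = 1
= 21:28:48

21:28:48


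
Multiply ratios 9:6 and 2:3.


Compound ratio = (9×2) : (6×3)
= 18:18
GCD = 18
= 1:1

1:1


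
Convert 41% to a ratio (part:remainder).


41% means 41 parts out of 100; remainder = 59
Part : remainder = 41:59
GCD = 1
= 41:59

41:59


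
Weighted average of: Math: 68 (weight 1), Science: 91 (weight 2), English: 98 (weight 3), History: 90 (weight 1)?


Numerator = 68×1 + 91×2 + 98×3 + 90×1
= 68 + 182 + 294 + 90
= 634
Total weight = 7
Weighted avg = 634/7
= 90.57

90.57


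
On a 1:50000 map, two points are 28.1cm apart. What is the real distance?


Real distance = map distance × scale
= 28.1cm × 50000
= 1405000 cm = 14050.0 m
= 14.050 km

14.050 km


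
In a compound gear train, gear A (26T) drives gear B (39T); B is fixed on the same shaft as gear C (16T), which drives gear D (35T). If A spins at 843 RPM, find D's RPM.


Stage 1: RPM_B = RPM_A × t_A/t_B = 843 × 26/39 = 21918/39 = 562.00
B and C share a shaft → RPM_C = RPM_B
Stage 2: RPM_D = RPM_C × t_C/t_D = RPM_A × (t_A×t_C)/(t_B×t_D)
Overall ratio = (26×16)/(39×35) = 416/1365
RPM_D = 843 × 416/1365 = 350688/1365
≈ 256.91 RPM

256.91 RPM


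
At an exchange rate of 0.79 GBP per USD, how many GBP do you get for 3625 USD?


Amount × rate = 3625 × 0.79
= 2863.75 GBP

2863.75 GBP


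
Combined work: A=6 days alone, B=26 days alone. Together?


Rate of A = 1/6 per day
Rate of B = 1/26 per day
Combined rate = 1/6 + 1/26 = 32/156 ≈ 0.2051 per day
Days = 1 / combined rate = 156/32
≈ 4.88 days

4.88 days


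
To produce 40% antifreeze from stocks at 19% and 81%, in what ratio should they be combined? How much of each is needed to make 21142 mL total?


Let x parts of 19% mix with y parts of 81%.
19x + 81y = 40(x + y)
19x + 81y = 40x + 40y
x(19 - 40) = y(40 - 81)
x/y = (81 - 40)/(40 - 19) = 41/21
Simplify: 41:21
Total parts = 62; one part = 21142/62 = 341.00 mL
19% solution: 41×341.00 = 13981.00 mL
81% solution: 21×341.00 = 7161.00 mL
= ratio 41:21; 13981.00 mL and 7161.00 mL

ratio 41:21; 13981.00 mL and 7161.00 mL


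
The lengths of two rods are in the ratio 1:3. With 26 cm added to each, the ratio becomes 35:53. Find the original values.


Let A = 1k, B = 3k.
(1k + 26) / (3k + 26) = 35/53
Cross-multiply: 53(1k + 26) = 35(3k + 26)
53k + 1378 = 105k + 910
53k - 105k = 910 - 1378
-52k = -468
k = -468/-52 = 9
A = 1×9 = 9, B = 3×9 = 27
= A = 9, B = 27

A = 9, B = 27


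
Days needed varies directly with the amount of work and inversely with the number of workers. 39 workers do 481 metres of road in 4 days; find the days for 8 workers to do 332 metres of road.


Days ∝ work / workers, so d₂ = d₁ × (m₁/m₂) × (w₂/w₁)
Workers factor (inverse): 39/8 = 4.8750
Work factor (direct): 332/481 ≈ 0.6902
d₂ = 4 × 39/8 × 332/481 = (4 × 39 × 332) / (8 × 481) = 51792/3848
≈ 13.46 days

13.46 days


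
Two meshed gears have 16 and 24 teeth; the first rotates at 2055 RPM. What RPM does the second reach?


Gear ratio = 16:24 = 2:3
RPM_B = RPM_A × (teeth_A / teeth_B)
= 2055 × (16/24)
= 1370.0 RPM

1370.0 RPM


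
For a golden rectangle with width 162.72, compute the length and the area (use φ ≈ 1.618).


φ = (1 + √5) / 2 ≈ 1.618
Length = width × φ = 162.72 × 1.618 = 263.28096
≈ 263.28
Area = width × length = 162.72 × 263.28096 = 42841.0778112 ≈ 42841.08
= Length: 263.28, Area: 42841.08

Length: 263.28, Area: 42841.08


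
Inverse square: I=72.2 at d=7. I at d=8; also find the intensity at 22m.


I₁d₁² = I₂d₂²
I at 8m = 72.2 × (7/8)² = 72.2 × 49/64 = 3537.8/64 ≈ 55.2781
I at 22m = 72.2 × (7/22)² = 72.2 × 49/484 = 3537.8/484 ≈ 7.3095
= 55.2781 and 7.3095

55.2781 and 7.3095


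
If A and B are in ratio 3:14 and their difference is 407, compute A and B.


Let A = 3k, B = 14k.
14k - 3k = 407
11k = 407 → k = 407/11 = 37
A = 3×37 = 111, B = 14×37 = 518
= A = 111, B = 518

A = 111, B = 518


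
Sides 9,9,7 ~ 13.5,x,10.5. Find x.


Scale factor = 13.5/9 = 1.5
Missing side = 9 × 1.5
= 13.5

13.5


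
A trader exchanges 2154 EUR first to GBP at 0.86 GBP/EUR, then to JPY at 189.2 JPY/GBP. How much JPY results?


Step 1: 2154 EUR × 0.86 = 1852.44 GBP
Step 2: 1852.44 GBP × 189.2 = 350481.65 JPY
Implied rate EUR→JPY = 0.86 × 189.2 = 162.7120
= 350481.65 JPY

350481.65 JPY


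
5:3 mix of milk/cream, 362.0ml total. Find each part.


Total parts = 5 + 3 = 8
milk: 362.0 × 5/8 = 226.3ml
cream: 362.0 × 3/8 = 135.8ml
= 226.3ml and 135.8ml

226.3ml and 135.8ml


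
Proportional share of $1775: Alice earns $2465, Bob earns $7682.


Total income = 2465 + 7682 = $10147
Alice: $1775 × 2465/10147 = $431.20
Bob: $1775 × 7682/10147 = $1343.80
= Alice: $431.20, Bob: $1343.80

Alice: $431.20, Bob: $1343.80


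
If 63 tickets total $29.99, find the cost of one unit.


Unit rate = total / quantity
= 29.99 / 63
= $0.48 per unit

$0.48 per unit


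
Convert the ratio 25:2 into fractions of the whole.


Total parts = 25 + 2 = 27
First part: 25/27 = 25/27
Second part: 2/27 = 2/27
= 25/27 and 2/27

25/27 and 2/27


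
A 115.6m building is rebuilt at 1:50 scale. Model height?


Model size = real / scale
= 115.6 / 50
= 2.3120 m

2.3120 m


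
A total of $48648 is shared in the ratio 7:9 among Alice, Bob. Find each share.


Total parts = 7 + 9 = 16
Alice: 48648 × 7/16 = 21283.50
Bob: 48648 × 9/16 = 27364.50
= Alice: $21283.50, Bob: $27364.50

Alice: $21283.50, Bob: $27364.50


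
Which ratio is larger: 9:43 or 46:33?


9/43 = 0.2093
46/33 = 1.3939
0.2093 < 1.3939, so 9:43 is less
= 46:33

46:33


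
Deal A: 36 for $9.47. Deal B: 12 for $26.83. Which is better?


Deal A: $9.47/36 = $0.2631/unit
Deal B: $26.83/12 = $2.2358/unit
A is cheaper per unit
= Deal A

Deal A


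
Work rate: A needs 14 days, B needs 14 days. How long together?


Rate of A = 1/14 per day
Rate of B = 1/14 per day
Combined rate = 1/14 + 1/14 = 28/196 ≈ 0.1429 per day
Days = 1 / combined rate = 196/28
= 7.00 days

7.00 days


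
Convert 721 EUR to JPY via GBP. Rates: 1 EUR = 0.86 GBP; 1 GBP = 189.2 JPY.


Step 1: 721 EUR × 0.86 = 620.06 GBP
Step 2: 620.06 GBP × 189.2 = 117315.35 JPY
Implied rate EUR→JPY = 0.86 × 189.2 = 162.7120
= 117315.35 JPY

117315.35 JPY


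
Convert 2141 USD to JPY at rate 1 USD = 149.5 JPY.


Amount × rate = 2141 × 149.5
= 320079.50 JPY

320079.50 JPY


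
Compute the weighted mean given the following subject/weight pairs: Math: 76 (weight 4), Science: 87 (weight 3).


Numerator = 76×4 + 87×3
= 304 + 261
= 565
Total weight = 7
Weighted avg = 565/7
= 80.71

80.71


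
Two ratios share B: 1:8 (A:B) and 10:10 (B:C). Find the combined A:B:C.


Match B: multiply A:B by 10 → 10:80
Multiply B:C by 8 → 80:80
Combined: 10:80:80
GCD = 10
= 1:8:8

1:8:8


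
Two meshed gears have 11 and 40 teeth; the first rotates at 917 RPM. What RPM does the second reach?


Gear ratio = 11:40 = 11:40
RPM_B = RPM_A × (teeth_A / teeth_B)
= 917 × (11/40)
= 252.2 RPM

252.2 RPM


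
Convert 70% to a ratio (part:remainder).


70% means 70 parts out of 100; remainder = 30
Part : remainder = 70:30
GCD = 10
= 7:3

7:3


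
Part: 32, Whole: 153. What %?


Percentage = (part / whole) × 100
= (32 / 153) × 100
≈ 20.92%

20.92%


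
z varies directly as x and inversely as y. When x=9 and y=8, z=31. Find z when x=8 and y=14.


z = k·x/y
Solve for k using the known point: k = z·y/x = 31×8/9 = 248/9 ≈ 27.5556
Now evaluate at x=8, y=14:
z = k × 8 / 14 = (248 × 8) / (9 × 14) = 1984/126
≈ 15.7460

15.7460


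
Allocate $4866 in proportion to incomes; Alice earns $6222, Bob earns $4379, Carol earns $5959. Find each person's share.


Total income = 6222 + 4379 + 5959 = $16560
Alice: $4866 × 6222/16560 = $1828.28
Bob: $4866 × 4379/16560 = $1286.73
Carol: $4866 × 5959/16560 = $1751.00
= Alice: $1828.28, Bob: $1286.73, Carol: $1751.00

Alice: $1828.28, Bob: $1286.73, Carol: $1751.00


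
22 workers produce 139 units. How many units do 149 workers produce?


Direct proportion: y/x = constant
k = 139/22 ≈ 6.3182
y₂ = k × 149 = 139 × 149 / 22 = 20711/22
≈ 941.41

941.41


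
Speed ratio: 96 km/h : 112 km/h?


Ratio = 96:112
GCD = 16
Simplified = 6:7
Time ratio (same distance) = 7:6
Speed ratio = 6:7

6:7


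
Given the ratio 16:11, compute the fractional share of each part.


Total parts = 16 + 11 = 27
First part: 16/27 = 16/27
Second part: 11/27 = 11/27
= 16/27 and 11/27

16/27 and 11/27


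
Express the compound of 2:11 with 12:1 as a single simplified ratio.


Compound ratio = (2×12) : (11×1)
= 24:11
GCD = 1
= 24:11

24:11


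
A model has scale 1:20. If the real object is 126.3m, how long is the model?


Model size = real / scale
= 126.3 / 20
= 6.3150 m

6.3150 m


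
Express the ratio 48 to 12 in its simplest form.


GCD(48, 12) = 12
48/12 : 12/12
= 4:1

4:1


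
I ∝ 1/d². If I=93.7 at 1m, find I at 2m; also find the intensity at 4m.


I₁d₁² = I₂d₂²
I at 2m = 93.7 × (1/2)² = 93.7 × 1/4 = 93.7/4 = 23.4250
I at 4m = 93.7 × (1/4)² = 93.7 × 1/16 = 93.7/16 ≈ 5.8563
= 23.4250 and 5.8563

23.4250 and 5.8563


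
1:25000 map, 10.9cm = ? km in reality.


Real distance = map distance × scale
= 10.9cm × 25000
= 272500 cm = 2725.0 m
= 2.725 km

2.725 km


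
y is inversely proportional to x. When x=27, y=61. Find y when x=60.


Inverse proportion: x × y = constant
k = 27 × 61 = 1647
y₂ = k / 60 = 1647 / 60
= 27.45

27.45


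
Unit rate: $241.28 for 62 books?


Unit rate = total / quantity
= 241.28 / 62
= $3.89 per unit

$3.89 per unit


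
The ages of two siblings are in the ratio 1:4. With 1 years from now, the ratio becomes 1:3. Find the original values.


Let A = 1k, B = 4k.
(1k + 1) / (4k + 1) = 1/3
Cross-multiply: 3(1k + 1) = 1(4k + 1)
3k + 3 = 4k + 1
3k - 4k = 1 - 3
-1k = -2
k = -2/-1 = 2
A = 1×2 = 2, B = 4×2 = 8
= A = 2, B = 8

A = 2, B = 8


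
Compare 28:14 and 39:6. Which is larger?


28/14 = 2.0000
39/6 = 6.5000
2.0000 < 6.5000, so 28:14 is less
= 39:6

39:6


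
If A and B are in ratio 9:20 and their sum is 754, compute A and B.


Let A = 9k, B = 20k.
9k + 20k = 754
29k = 754 → k = 754/29 = 26
A = 9×26 = 234, B = 20×26 = 520
= A = 234, B = 520

A = 234, B = 520


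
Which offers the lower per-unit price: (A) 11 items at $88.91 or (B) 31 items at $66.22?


Deal A: $88.91/11 = $8.0827/unit
Deal B: $66.22/31 = $2.1361/unit
B is cheaper per unit
= Deal B

Deal B


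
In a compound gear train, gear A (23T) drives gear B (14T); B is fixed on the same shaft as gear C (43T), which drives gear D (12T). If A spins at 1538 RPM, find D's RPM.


Stage 1: RPM_B = RPM_A × t_A/t_B = 1538 × 23/14 = 35374/14 ≈ 2526.71
B and C share a shaft → RPM_C = RPM_B
Stage 2: RPM_D = RPM_C × t_C/t_D = RPM_A × (t_A×t_C)/(t_B×t_D)
Overall ratio = (23×43)/(14×12) = 989/168
RPM_D = 1538 × 989/168 = 1521082/168
≈ 9054.06 RPM

9054.06 RPM


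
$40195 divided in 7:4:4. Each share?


Total parts = 7 + 4 + 4 = 15
Part 1: 40195 × 7/15 = 18757.67
Part 2: 40195 × 4/15 = 10718.67
Part 3: 40195 × 4/15 = 10718.67
= Part 1: $18757.67, Part 2: $10718.67, Part 3: $10718.67

Part 1: $18757.67, Part 2: $10718.67, Part 3: $10718.67


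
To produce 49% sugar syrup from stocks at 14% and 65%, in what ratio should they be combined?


Let x parts of 14% mix with y parts of 65%.
14x + 65y = 49(x + y)
14x + 65y = 49x + 49y
x(14 - 49) = y(49 - 65)
x/y = (65 - 49)/(49 - 14) = 16/35
Simplify: 16:35
= 16:35

16:35


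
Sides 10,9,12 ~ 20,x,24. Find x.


Scale factor = 20/10 = 2
Missing side = 9 × 2
= 18.0

18.0


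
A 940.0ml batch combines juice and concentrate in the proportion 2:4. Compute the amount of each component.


Total parts = 2 + 4 = 6
juice: 940.0 × 2/6 = 313.3ml
concentrate: 940.0 × 4/6 = 626.7ml
= 313.3ml and 626.7ml

313.3ml and 626.7ml


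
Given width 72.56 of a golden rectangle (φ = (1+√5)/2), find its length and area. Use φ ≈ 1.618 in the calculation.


φ = (1 + √5) / 2 ≈ 1.618
Length = width × φ = 72.56 × 1.618 = 117.40208
≈ 117.40
Area = width × length = 72.56 × 117.40208 = 8518.6949248 ≈ 8518.69
= Length: 117.40, Area: 8518.69

Length: 117.40, Area: 8518.69


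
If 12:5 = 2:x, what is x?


Cross multiply: 12 × x = 5 × 2
12x = 10
x = 10 / 12
= 0.83

0.83


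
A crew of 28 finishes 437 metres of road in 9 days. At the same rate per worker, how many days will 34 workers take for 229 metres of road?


Days ∝ work / workers, so d₂ = d₁ × (m₁/m₂) × (w₂/w₁)
Workers factor (inverse): 28/34 ≈ 0.8235
Work factor (direct): 229/437 ≈ 0.5240
d₂ = 9 × 28/34 × 229/437 = (9 × 28 × 229) / (34 × 437) = 57708/14858
≈ 3.88 days

3.88 days


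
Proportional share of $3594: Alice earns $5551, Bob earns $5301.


Total income = 5551 + 5301 = $10852
Alice: $3594 × 5551/10852 = $1838.40
Bob: $3594 × 5301/10852 = $1755.60
= Alice: $1838.40, Bob: $1755.60

Alice: $1838.40, Bob: $1755.60


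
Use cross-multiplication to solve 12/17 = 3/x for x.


Cross multiply: 12 × x = 17 × 3
12x = 51
x = 51 / 12
= 4.25

4.25


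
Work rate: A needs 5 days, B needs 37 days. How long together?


Rate of A = 1/5 per day
Rate of B = 1/37 per day
Combined rate = 1/5 + 1/37 = 42/185 ≈ 0.2270 per day
Days = 1 / combined rate = 185/42
≈ 4.40 days

4.40 days


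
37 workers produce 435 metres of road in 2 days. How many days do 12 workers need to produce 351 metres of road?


Days ∝ work / workers, so d₂ = d₁ × (m₁/m₂) × (w₂/w₁)
Workers factor (inverse): 37/12 ≈ 3.0833
Work factor (direct): 351/435 ≈ 0.8069
d₂ = 2 × 37/12 × 351/435 = (2 × 37 × 351) / (12 × 435) = 25974/5220
≈ 4.98 days

4.98 days


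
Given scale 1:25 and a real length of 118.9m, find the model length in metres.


Model size = real / scale
= 118.9 / 25
= 4.7560 m

4.7560 m


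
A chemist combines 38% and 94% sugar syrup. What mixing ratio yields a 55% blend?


Let x parts of 38% mix with y parts of 94%.
38x + 94y = 55(x + y)
38x + 94y = 55x + 55y
x(38 - 55) = y(55 - 94)
x/y = (94 - 55)/(55 - 38) = 39/17
Simplify: 39:17
= 39:17

39:17


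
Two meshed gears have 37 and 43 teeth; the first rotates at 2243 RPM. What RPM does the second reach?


Gear ratio = 37:43 = 37:43
RPM_B = RPM_A × (teeth_A / teeth_B)
= 2243 × (37/43)
= 1930.0 RPM

1930.0 RPM


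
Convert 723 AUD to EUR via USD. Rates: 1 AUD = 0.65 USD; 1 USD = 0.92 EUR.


Step 1: 723 AUD × 0.65 = 469.95 USD
Step 2: 469.95 USD × 0.92 = 432.35 EUR
Implied rate AUD→EUR = 0.65 × 0.92 = 0.5980
= 432.35 EUR

432.35 EUR


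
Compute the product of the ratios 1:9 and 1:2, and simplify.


Compound ratio = (1×1) : (9×2)
= 1:18
GCD = 1
= 1:18

1:18


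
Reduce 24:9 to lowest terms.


GCD(24, 9) = 3
24/3 : 9/3
= 8:3

8:3


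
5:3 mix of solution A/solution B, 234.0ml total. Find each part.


Total parts = 5 + 3 = 8
solution A: 234.0 × 5/8 = 146.3ml
solution B: 234.0 × 3/8 = 87.8ml
= 146.3ml and 87.8ml

146.3ml and 87.8ml


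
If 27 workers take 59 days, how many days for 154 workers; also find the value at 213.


Inverse proportion: x × y = constant
k = 27 × 59 = 1593
At x=154: k/154 = 10.34
At x=213: k/213 = 7.48
= 10.34 and 7.48

10.34 and 7.48


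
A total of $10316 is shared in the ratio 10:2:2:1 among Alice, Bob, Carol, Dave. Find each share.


Total parts = 10 + 2 + 2 + 1 = 15
Alice: 10316 × 10/15 = 6877.33
Bob: 10316 × 2/15 = 1375.47
Carol: 10316 × 2/15 = 1375.47
Dave: 10316 × 1/15 = 687.73
= Alice: $6877.33, Bob: $1375.47, Carol: $1375.47, Dave: $687.73

Alice: $6877.33, Bob: $1375.47, Carol: $1375.47, Dave: $687.73


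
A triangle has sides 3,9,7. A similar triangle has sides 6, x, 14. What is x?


Scale factor = 6/3 = 2
Missing side = 9 × 2
= 18.0

18.0


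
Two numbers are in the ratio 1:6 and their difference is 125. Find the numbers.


Let A = 1k, B = 6k.
6k - 1k = 125
5k = 125 → k = 125/5 = 25
A = 1×25 = 25, B = 6×25 = 150
= A = 25, B = 150

A = 25, B = 150


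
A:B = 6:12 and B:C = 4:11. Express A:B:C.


Match B: multiply A:B by 4 → 24:48
Multiply B:C by 12 → 48:132
Combined: 24:48:132
GCD = 12
= 2:4:11

2:4:11


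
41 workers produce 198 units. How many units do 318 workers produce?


Direct proportion: y/x = constant
k = 198/41 ≈ 4.8293
y₂ = k × 318 = 198 × 318 / 41 = 62964/41
≈ 1535.71

1535.71


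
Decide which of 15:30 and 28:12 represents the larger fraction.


15/30 = 0.5000
28/12 = 2.3333
0.5000 < 2.3333, so 15:30 is less
= 28:12

28:12


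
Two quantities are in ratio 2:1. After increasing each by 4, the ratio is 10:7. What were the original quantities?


Let A = 2k, B = 1k.
(2k + 4) / (1k + 4) = 10/7
Cross-multiply: 7(2k + 4) = 10(1k + 4)
14k + 28 = 10k + 40
14k - 10k = 40 - 28
4k = 12
k = 12/4 = 3
A = 2×3 = 6, B = 1×3 = 3
= A = 6, B = 3

A = 6, B = 3


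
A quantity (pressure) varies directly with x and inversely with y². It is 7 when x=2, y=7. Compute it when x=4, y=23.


z = k·x/y²
Solve for k using the known point: k = z·y²/x = 7×49/2 = 343/2 = 171.5000
Now evaluate at x=4, y=23:
z = k × 4 / 529 = (343 × 4) / (2 × 529) = 1372/1058
≈ 1.2968

1.2968


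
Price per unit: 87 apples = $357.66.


Unit rate = total / quantity
= 357.66 / 87
= $4.11 per unit

$4.11 per unit


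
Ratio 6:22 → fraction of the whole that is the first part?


Total parts = 6 + 22 = 28
First part: 6/28 = 3/14
= 3/14

3/14


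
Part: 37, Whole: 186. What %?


Percentage = (part / whole) × 100
= (37 / 186) × 100
≈ 19.89%

19.89%


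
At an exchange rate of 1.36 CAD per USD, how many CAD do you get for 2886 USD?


Amount × rate = 2886 × 1.36
= 3924.96 CAD

3924.96 CAD


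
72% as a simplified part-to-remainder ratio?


72% means 72 parts out of 100; remainder = 28
Part : remainder = 72:28
GCD = 4
= 18:7

18:7


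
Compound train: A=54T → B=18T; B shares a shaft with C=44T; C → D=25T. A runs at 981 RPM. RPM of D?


Stage 1: RPM_B = RPM_A × t_A/t_B = 981 × 54/18 = 52974/18 = 2943.00
B and C share a shaft → RPM_C = RPM_B
Stage 2: RPM_D = RPM_C × t_C/t_D = RPM_A × (t_A×t_C)/(t_B×t_D)
Overall ratio = (54×44)/(18×25) = 2376/450
RPM_D = 981 × 2376/450 = 2330856/450
= 5179.68 RPM

5179.68 RPM


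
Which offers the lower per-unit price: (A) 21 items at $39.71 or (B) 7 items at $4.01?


Deal A: $39.71/21 = $1.8910/unit
Deal B: $4.01/7 = $0.5729/unit
B is cheaper per unit
= Deal B

Deal B


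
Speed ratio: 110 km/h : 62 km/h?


Ratio = 110:62
GCD = 2
Simplified = 55:31
Time ratio (same distance) = 31:55
Speed ratio = 55:31

55:31


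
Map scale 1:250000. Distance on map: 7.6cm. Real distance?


Real distance = map distance × scale
= 7.6cm × 250000
= 1900000 cm = 19000.0 m
= 19.000 km

19.000 km


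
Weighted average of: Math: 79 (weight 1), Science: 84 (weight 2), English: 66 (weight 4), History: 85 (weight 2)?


Numerator = 79×1 + 84×2 + 66×4 + 85×2
= 79 + 168 + 264 + 170
= 681
Total weight = 9
Weighted avg = 681/9
= 75.67

75.67


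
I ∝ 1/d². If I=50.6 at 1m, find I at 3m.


I₁d₁² = I₂d₂²
I₂ = I₁ × (d₁/d₂)²
= 50.6 × (1/3)²
= 50.6 × 1/9
= 50.6/9
≈ 5.6222

5.6222


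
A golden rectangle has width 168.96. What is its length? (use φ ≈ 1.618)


φ = (1 + √5) / 2 ≈ 1.618
Length = width × φ = 168.96 × 1.618 = 273.37728
≈ 273.38

273.38


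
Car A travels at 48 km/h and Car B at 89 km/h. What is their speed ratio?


Ratio = 48:89
GCD = 1
Simplified = 48:89
Time ratio (same distance) = 89:48
Speed ratio = 48:89

48:89
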